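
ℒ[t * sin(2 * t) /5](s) 4 * s/(5 * (s^2 + 4) ^2) 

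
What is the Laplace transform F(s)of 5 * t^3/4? 15/(2 * s^4)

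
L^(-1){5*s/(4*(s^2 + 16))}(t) 5*cos(4*t)/4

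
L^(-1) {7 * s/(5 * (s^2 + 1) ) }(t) 7 * cos(t) /5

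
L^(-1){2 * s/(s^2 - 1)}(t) 2 * cosh(t)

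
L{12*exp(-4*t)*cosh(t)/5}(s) 12*(s + 4)/(5*((s + 4)^2 - 1))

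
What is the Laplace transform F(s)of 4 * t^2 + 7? 7/s + 8/s^3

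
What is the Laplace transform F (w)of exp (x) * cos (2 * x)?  (w - 1)/ ( (w - 1)^2 + 4)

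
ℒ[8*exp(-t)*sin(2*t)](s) 16/((s + 1)^2 + 4)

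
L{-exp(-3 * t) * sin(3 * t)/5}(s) -3/(5 * (s + 3)^2 + 45)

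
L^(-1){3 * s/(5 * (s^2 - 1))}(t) 3 * cosh(t)/5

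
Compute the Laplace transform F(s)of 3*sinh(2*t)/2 3/(s^2 - 4)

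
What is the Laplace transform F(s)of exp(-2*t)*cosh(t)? (s + 2)/((s + 2)^2 - 1)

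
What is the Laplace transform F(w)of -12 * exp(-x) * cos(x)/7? 12 * (-w - 1)/(7 * ((w + 1)^2 + 1))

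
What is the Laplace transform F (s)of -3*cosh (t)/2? -3*s/ (2*s^2 - 2)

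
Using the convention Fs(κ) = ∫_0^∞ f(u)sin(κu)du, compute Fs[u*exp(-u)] 2*κ/(κ^2 + 1)^2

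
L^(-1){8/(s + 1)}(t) 8 * exp(-t)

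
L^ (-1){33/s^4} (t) 11*t^3/2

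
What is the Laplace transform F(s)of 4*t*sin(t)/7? 8*s/(7*(s^2 + 1)^2)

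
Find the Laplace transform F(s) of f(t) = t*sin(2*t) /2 2*s/(s^2 + 4) ^2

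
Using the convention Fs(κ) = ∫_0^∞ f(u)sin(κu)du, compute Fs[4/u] 2 * pi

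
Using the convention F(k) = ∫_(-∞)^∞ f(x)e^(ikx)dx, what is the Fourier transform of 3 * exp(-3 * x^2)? sqrt(3) * sqrt(pi) * exp(-k^2/12)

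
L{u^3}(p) 6/p^4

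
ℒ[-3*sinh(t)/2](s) -3/(2*s^2 - 2)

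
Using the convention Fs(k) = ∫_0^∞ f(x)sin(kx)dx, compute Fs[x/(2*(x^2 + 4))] pi*exp(-2*k)/4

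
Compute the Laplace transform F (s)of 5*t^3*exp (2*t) 30/ (s - 2)^4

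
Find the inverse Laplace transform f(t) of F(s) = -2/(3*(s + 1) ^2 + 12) -exp(-t)*sin(2*t) /3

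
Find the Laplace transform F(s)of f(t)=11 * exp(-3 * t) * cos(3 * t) 11 * (s + 3)/((s + 3)^2 + 9)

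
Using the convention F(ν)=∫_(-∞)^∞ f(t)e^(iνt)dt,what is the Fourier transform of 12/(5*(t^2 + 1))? 12*pi*exp(-Abs(ν))/5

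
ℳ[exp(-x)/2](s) gamma(s)/2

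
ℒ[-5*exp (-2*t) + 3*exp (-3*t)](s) 3/ (s + 3) - 5/ (s + 2)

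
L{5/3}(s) 5/(3*s)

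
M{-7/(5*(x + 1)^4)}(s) 7*pi*(s - 3)*(s - 2)*(s - 1)/(30*sin(pi*s))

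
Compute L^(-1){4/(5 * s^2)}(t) 4 * t/5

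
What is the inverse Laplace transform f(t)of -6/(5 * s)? -6/5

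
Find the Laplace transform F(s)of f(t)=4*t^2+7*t 7/s^2+8/s^3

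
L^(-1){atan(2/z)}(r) sin(2*r)/r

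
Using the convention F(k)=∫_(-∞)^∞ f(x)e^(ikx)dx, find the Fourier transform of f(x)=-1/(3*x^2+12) -pi*exp(-2*Abs(k))/6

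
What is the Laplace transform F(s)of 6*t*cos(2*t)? 6*(s^2 - 4)/(s^2 + 4)^2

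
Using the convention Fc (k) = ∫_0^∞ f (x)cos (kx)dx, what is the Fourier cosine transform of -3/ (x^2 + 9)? -pi * exp (-3 * k)/2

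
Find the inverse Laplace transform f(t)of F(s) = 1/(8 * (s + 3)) exp(-3 * t)/8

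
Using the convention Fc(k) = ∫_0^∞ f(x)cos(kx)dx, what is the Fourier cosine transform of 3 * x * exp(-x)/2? 3 * (1 - k^2)/(2 * (k^2+1)^2)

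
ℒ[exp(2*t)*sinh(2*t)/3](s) 2/(3*s*(s - 4))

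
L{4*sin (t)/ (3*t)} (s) 4*atan (1/s)/3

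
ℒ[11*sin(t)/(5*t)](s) 11*atan(1/s)/5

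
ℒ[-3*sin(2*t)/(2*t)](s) -3*atan(2/s)/2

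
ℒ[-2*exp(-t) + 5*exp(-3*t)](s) 5/(s + 3) - 2/(s + 1)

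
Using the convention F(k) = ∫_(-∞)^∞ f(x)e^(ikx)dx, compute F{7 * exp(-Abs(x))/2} 7/(k^2 + 1)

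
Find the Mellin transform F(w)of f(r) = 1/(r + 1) pi * csc(pi * w)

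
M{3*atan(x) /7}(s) -3*pi*sec(pi*s/2) /(14*s) 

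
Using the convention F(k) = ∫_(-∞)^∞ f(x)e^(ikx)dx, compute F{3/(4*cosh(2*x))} 3*pi/(8*cosh(pi*k/4))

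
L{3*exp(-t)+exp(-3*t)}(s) 1/(s+3)+3/(s+1)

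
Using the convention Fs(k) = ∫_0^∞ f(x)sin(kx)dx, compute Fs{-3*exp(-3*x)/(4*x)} -3*atan(k/3)/4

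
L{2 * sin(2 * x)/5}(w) 4/(5 * (w^2+4))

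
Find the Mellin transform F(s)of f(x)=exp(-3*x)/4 gamma(s)/(4*3^s)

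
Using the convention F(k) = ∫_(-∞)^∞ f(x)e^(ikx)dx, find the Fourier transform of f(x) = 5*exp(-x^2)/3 5*sqrt(pi)*exp(-k^2/4)/3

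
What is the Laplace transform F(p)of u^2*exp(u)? 2/(p - 1)^3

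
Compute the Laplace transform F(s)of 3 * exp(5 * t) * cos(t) 3 * (s - 5)/((s - 5)^2 + 1)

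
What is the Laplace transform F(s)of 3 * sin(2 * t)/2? 3/(s^2 + 4)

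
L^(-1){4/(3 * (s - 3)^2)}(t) 4 * t * exp(3 * t)/3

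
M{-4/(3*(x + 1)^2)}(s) 4*pi*(s - 1)/(3*sin(pi*s))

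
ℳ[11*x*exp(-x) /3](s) 11*gamma(s + 1) /3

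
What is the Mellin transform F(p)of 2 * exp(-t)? 2 * gamma(p)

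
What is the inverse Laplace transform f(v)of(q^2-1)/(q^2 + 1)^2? v*cos(v)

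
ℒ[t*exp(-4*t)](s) (s + 4)^(-2)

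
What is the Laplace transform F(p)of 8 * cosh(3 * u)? 8 * p/(p^2 - 9)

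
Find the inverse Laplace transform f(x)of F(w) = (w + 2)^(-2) x*exp(-2*x)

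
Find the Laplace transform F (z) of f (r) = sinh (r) 1/ (z^2 - 1) 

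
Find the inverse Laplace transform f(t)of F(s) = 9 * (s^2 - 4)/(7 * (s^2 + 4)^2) 9 * t * cos(2 * t)/7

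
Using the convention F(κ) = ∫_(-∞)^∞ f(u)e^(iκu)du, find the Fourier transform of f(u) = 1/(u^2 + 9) pi * exp(-3 * Abs(κ))/3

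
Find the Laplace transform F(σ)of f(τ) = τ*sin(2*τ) 4*σ/(σ^2+4)^2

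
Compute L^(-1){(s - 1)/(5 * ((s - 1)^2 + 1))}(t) exp(t) * cos(t)/5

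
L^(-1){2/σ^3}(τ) τ^2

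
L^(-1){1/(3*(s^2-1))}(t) sinh(t)/3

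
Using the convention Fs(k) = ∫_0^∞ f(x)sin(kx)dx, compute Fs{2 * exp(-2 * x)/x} 2 * atan(k/2)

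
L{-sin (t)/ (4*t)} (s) -atan (1/s)/4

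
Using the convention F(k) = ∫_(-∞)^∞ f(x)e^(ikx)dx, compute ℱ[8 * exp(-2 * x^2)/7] 4 * sqrt(2) * sqrt(pi) * exp(-k^2/8)/7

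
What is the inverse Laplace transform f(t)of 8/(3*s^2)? 8*t/3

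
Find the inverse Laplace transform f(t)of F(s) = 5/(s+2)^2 5 * t * exp(-2 * t)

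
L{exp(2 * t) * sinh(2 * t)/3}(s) 2/(3 * s * (s - 4))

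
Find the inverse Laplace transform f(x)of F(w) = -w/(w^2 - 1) -cosh(x)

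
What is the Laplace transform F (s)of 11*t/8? 11/ (8*s^2)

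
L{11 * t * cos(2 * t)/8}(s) 11 * (s^2 - 4)/(8 * (s^2 + 4)^2)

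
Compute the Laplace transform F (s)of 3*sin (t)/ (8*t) 3*atan (1/s)/8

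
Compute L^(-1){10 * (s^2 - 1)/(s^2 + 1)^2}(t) 10 * t * cos(t)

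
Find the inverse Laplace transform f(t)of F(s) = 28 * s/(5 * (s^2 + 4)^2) 7 * t * sin(2 * t)/5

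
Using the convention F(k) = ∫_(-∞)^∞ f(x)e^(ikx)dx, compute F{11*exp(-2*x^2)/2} 11*sqrt(2)*sqrt(pi)*exp(-k^2/8)/4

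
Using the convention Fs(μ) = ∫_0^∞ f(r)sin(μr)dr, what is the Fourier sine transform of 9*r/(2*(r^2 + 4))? 9*pi*exp(-2*μ)/4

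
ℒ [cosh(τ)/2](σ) σ/(2*(σ^2 - 1))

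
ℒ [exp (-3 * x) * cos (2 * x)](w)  (w + 3)/ ( (w + 3)^2 + 4)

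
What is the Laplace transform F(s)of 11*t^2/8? 11/(4*s^3)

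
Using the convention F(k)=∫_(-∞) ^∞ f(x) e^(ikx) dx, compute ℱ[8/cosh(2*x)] 4*pi/cosh(pi*k/4) 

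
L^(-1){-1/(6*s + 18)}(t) -exp(-3*t)/6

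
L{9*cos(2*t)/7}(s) 9*s/(7*(s^2 + 4))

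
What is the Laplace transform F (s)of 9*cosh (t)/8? 9*s/ (8*(s^2 - 1))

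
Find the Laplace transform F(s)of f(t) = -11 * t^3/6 -11/s^4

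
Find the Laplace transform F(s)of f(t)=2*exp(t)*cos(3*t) 2*(s - 1)/((s - 1)^2 + 9)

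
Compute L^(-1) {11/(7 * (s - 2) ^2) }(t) 11 * t * exp(2 * t) /7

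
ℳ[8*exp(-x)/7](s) 8*gamma(s)/7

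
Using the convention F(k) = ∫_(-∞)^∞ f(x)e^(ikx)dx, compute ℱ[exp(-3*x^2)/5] sqrt(3)*sqrt(pi)*exp(-k^2/12)/15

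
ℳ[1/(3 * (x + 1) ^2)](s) (-pi * s + pi) /(3 * sin(pi * s) ) 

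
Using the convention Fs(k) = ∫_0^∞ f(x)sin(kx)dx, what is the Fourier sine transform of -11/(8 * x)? -11 * pi/16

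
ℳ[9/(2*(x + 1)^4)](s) 3*gamma(s)*gamma(4 - s)/4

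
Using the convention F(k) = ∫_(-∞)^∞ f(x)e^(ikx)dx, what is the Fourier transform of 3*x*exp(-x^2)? 3*I*sqrt(pi)*k*exp(-k^2/4)/2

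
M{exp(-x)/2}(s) gamma(s)/2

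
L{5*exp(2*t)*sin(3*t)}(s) 15/((s - 2)^2 + 9)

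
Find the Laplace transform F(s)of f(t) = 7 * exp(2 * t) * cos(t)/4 7 * (s - 2)/(4 * ((s - 2)^2 + 1))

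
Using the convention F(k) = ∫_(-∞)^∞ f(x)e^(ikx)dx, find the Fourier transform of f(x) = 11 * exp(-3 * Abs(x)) 66/(k^2 + 9)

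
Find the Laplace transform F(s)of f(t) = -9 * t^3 -54/s^4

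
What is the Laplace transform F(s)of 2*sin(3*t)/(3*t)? 2*atan(3/s)/3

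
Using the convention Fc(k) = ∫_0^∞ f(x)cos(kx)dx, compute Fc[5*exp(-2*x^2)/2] 5*sqrt(2)*sqrt(pi)*exp(-k^2/8)/8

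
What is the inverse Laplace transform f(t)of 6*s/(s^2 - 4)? 6*cosh(2*t)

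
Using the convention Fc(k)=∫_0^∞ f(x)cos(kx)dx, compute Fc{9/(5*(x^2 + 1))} 9*pi*exp(-k)/10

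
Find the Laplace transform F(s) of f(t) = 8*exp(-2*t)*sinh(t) 8/((s+2) ^2 - 1) 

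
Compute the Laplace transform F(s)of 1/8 1/(8*s)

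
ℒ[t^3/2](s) 3/s^4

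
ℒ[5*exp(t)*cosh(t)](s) 5*(s - 1)/(s*(s - 2))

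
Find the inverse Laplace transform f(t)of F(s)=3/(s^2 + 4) 3*sin(2*t)/2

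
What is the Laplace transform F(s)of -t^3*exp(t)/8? -3/(4*(s - 1)^4)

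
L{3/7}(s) 3/(7*s)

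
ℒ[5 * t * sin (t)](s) 10 * s/ (s^2 + 1) ^2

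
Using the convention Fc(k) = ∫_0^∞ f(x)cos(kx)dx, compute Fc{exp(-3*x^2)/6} sqrt(3)*sqrt(pi)*exp(-k^2/12)/36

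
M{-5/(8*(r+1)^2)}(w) 5*pi*(w - 1)/(8*sin(pi*w))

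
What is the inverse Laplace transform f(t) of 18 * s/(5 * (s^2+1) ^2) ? 9 * t * sin(t) /5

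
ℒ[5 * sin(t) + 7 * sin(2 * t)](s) 14/(s^2 + 4) + 5/(s^2 + 1)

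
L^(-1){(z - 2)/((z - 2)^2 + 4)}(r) exp(2*r)*cos(2*r)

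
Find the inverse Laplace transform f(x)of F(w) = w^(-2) x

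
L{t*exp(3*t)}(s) (s - 3)^(-2)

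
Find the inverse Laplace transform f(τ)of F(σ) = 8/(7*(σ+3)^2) 8*τ*exp(-3*τ)/7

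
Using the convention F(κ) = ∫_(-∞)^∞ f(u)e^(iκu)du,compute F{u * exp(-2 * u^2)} sqrt(2) * I * sqrt(pi) * κ * exp(-κ^2/8)/8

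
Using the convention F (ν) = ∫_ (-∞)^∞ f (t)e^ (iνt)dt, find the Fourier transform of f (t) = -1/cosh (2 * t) -pi/ (2 * cosh (pi * ν/4))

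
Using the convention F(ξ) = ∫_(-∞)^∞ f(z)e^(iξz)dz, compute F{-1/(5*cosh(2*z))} -pi/(10*cosh(pi*ξ/4))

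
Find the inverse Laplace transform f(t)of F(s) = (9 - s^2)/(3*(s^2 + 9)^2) -t*cos(3*t)/3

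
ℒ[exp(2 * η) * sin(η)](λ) 1/((λ - 2)^2 + 1)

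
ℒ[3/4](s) 3/(4*s)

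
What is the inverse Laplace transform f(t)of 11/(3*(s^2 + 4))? 11*sin(2*t)/6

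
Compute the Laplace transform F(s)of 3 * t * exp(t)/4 3/(4 * (s - 1)^2)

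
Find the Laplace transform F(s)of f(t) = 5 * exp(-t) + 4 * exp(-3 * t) 4/(s + 3) + 5/(s + 1)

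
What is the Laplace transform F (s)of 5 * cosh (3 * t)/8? 5 * s/ (8 * (s^2 - 9))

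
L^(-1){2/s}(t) 2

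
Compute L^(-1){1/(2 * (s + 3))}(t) exp(-3 * t)/2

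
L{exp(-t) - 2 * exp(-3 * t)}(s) 1/(s+1) - 2/(s+3)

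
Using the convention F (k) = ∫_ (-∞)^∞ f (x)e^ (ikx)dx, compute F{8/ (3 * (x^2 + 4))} 4 * pi * exp (-2 * Abs (k))/3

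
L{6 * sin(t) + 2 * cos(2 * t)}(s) 6/(s^2 + 1) + 2 * s/(s^2 + 4)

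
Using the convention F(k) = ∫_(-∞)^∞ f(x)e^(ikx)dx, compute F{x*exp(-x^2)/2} I*sqrt(pi)*k*exp(-k^2/4)/4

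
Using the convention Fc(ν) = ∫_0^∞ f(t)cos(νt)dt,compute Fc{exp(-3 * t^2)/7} sqrt(3) * sqrt(pi) * exp(-ν^2/12)/42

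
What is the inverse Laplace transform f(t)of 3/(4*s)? 3/4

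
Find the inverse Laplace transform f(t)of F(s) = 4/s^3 2*t^2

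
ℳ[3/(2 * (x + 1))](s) 3 * pi * csc(pi * s)/2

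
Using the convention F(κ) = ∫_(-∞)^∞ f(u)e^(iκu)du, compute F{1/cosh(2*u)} pi/(2*cosh(pi*κ/4))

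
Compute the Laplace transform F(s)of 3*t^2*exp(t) 6/(s - 1)^3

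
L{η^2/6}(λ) 1/(3 * λ^3)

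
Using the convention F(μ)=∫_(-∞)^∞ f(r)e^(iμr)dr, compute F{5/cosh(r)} 5*pi/cosh(pi*μ/2)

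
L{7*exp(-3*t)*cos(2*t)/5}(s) 7*(s + 3)/(5*((s + 3)^2 + 4))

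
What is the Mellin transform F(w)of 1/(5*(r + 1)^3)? pi*(w - 2)*(w - 1)/(10*sin(pi*w))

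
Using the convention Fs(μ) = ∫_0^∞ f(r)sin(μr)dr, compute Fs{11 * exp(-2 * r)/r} 11 * atan(μ/2)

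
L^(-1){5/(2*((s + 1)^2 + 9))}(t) 5*exp(-t)*sin(3*t)/6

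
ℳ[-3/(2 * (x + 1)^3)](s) -3 * pi * (s - 2) * (s - 1)/(4 * sin(pi * s))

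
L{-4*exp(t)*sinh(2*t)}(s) -8/((s - 1)^2-4)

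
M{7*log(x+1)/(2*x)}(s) -7*pi*csc(pi*s)/(2*s - 2)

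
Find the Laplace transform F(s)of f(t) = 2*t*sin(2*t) 8*s/(s^2 + 4)^2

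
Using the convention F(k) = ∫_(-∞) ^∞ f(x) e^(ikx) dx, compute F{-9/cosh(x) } -9*pi/cosh(pi*k/2) 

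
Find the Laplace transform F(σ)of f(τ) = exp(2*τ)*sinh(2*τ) 2/(σ*(σ - 4))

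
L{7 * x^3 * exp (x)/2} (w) 21/ (w - 1)^4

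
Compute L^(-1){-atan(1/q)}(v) -sin(v)/v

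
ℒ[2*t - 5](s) 2/s^2-5/s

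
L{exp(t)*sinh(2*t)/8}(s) 1/(4*((s - 1)^2 - 4))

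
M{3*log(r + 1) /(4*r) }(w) -3*pi*csc(pi*w) /(4*w - 4) 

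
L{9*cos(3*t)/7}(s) 9*s/(7*(s^2 + 9))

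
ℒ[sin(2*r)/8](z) 1/(4*(z^2 + 4))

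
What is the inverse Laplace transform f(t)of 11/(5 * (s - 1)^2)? 11 * t * exp(t)/5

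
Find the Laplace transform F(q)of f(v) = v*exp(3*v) (q - 3)^(-2)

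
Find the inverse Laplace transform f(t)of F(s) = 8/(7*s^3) 4*t^2/7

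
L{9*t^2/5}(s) 18/(5*s^3)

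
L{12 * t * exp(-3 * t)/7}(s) 12/(7 * (s+3)^2)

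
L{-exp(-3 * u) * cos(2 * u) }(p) (-p - 3) /((p + 3) ^2 + 4) 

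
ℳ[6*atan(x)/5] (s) -3*pi*sec(pi*s/2)/(5*s)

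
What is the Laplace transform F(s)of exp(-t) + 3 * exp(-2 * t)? 1/(s + 1) + 3/(s + 2)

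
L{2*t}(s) 2/s^2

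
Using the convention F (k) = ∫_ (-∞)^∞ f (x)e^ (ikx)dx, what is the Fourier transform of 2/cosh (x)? 2*pi/cosh (pi*k/2)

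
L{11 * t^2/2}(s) 11/s^3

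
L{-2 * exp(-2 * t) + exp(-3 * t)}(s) 1/(s + 3) - 2/(s + 2)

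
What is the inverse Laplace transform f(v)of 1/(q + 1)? exp(-v)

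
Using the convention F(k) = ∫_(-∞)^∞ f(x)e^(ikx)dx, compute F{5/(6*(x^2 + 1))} 5*pi*exp(-Abs(k))/6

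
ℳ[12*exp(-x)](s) 12*gamma(s)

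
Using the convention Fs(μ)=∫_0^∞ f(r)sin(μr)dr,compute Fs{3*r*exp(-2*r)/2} 6*μ/(μ^2 + 4)^2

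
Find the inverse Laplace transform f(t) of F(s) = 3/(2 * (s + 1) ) 3 * exp(-t) /2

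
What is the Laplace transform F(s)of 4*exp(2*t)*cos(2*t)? 4*(s - 2)/((s - 2)^2+4)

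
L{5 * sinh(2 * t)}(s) 10/(s^2 - 4)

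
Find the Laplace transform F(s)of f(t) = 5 5/s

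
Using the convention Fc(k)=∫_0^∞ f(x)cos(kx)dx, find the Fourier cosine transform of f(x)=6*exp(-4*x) 24/(k^2+16)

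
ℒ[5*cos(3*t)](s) 5*s/(s^2 + 9)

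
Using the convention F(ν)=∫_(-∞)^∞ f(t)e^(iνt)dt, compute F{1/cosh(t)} pi/cosh(pi*ν/2)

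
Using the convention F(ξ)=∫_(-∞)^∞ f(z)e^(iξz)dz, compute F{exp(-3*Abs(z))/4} 3/(2*(ξ^2 + 9))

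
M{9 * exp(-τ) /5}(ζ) 9 * gamma(ζ) /5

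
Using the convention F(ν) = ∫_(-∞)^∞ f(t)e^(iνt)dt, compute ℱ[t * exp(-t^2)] I * sqrt(pi) * ν * exp(-ν^2/4)/2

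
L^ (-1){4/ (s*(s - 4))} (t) 2*exp (2*t)*sinh (2*t)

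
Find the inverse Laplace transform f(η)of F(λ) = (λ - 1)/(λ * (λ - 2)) exp(η) * cosh(η)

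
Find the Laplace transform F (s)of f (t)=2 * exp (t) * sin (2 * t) 4/ ( (s - 1)^2+4)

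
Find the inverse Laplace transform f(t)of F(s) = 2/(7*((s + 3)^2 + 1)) 2*exp(-3*t)*sin(t)/7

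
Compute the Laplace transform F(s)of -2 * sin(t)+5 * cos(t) 5 * s/(s^2+1)-2/(s^2+1)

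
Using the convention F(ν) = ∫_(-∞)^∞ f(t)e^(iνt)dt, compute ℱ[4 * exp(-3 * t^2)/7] 4 * sqrt(3) * sqrt(pi) * exp(-ν^2/12)/21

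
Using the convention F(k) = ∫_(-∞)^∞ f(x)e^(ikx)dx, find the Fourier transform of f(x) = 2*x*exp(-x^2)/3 I*sqrt(pi)*k*exp(-k^2/4)/3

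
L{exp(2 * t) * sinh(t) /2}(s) 1/(2 * ((s - 2) ^2-1) ) 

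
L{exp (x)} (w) 1/ (w - 1)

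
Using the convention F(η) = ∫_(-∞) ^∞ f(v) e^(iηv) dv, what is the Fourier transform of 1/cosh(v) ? pi/cosh(pi * η/2) 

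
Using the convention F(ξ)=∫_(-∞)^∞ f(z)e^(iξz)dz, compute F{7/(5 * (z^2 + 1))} 7 * pi * exp(-Abs(ξ))/5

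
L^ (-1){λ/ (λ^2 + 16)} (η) cos (4*η)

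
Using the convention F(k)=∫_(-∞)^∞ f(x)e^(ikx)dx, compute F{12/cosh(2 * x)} 6 * pi/cosh(pi * k/4)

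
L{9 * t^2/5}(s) 18/(5 * s^3)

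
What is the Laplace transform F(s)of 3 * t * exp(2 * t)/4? 3/(4 * (s - 2)^2)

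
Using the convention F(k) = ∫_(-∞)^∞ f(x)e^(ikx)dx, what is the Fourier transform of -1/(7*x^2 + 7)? -pi*exp(-Abs(k))/7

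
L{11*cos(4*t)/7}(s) 11*s/(7*(s^2+16))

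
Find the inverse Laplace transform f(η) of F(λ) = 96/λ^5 4*η^4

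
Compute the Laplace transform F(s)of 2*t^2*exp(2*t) 4/(s - 2)^3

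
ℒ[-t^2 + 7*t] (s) 7/s^2 - 2/s^3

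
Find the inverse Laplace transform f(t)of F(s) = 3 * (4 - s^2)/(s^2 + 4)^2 -3 * t * cos(2 * t)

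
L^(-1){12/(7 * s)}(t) 12/7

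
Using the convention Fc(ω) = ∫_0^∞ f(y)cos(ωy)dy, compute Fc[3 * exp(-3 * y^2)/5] sqrt(3) * sqrt(pi) * exp(-ω^2/12)/10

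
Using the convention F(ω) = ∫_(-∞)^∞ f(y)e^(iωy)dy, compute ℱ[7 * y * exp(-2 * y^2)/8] 7 * sqrt(2) * I * sqrt(pi) * ω * exp(-ω^2/8)/64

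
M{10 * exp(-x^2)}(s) 5 * gamma(s/2)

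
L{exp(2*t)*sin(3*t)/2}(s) 3/(2*((s - 2)^2 + 9))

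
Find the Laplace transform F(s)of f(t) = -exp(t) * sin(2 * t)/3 -2/(3 * (s - 1)^2 + 12)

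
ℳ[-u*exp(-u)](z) -gamma(z+1)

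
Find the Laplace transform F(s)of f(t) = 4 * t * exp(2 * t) 4/(s - 2)^2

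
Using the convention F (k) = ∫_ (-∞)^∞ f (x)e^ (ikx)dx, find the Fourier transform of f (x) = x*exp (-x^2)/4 I*sqrt (pi)*k*exp (-k^2/4)/8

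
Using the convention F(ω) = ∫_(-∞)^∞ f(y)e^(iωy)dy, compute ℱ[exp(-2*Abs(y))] 4/(ω^2 + 4)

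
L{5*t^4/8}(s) 15/s^5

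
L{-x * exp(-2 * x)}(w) -1/(w + 2)^2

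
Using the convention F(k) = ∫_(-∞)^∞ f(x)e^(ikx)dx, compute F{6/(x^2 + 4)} 3*pi*exp(-2*Abs(k))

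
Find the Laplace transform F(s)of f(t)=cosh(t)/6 s/(6*(s^2-1))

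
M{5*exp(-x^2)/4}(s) 5*gamma(s/2)/8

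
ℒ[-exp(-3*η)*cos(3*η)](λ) (-λ - 3)/((λ + 3)^2 + 9)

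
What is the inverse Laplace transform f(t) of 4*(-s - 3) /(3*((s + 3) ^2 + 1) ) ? -4*exp(-3*t)*cos(t) /3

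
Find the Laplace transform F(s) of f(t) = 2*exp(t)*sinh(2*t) 4/((s - 1) ^2 - 4) 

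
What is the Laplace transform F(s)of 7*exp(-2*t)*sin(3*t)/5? 21/(5*((s + 2)^2 + 9))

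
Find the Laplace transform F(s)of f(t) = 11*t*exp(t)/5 11/(5*(s - 1)^2)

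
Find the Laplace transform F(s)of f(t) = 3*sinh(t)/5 3/(5*(s^2-1))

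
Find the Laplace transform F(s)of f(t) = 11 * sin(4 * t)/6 22/(3 * (s^2 + 16))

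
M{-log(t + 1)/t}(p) pi*csc(pi*p)/(p - 1)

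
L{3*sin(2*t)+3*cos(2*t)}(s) 3*s/(s^2+4)+6/(s^2+4)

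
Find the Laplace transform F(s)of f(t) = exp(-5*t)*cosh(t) (s + 5)/((s + 5)^2 - 1)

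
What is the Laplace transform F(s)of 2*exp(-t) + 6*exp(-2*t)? 6/(s + 2) + 2/(s + 1)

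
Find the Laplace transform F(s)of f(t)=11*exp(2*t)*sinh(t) 11/((s - 2)^2 - 1)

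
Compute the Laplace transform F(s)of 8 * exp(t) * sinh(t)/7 8/(7 * s * (s - 2))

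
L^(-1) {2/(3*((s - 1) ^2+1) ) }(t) 2*exp(t)*sin(t) /3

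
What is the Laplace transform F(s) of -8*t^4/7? -192/(7*s^5) 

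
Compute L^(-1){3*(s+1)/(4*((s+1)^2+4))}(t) 3*exp(-t)*cos(2*t)/4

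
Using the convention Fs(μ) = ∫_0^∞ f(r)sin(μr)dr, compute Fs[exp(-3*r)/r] atan(μ/3)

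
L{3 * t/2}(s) 3/(2 * s^2)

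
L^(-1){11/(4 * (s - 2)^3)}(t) 11 * t^2 * exp(2 * t)/8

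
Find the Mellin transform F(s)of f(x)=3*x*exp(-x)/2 3*gamma(s + 1)/2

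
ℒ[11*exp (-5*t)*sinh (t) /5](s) 11/ (5*( (s + 5) ^2 - 1) ) 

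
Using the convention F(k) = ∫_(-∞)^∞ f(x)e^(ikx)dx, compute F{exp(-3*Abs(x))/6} 1/(k^2 + 9)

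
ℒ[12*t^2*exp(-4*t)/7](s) 24/(7*(s + 4)^3)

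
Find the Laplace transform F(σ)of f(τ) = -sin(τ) -1/(σ^2 + 1)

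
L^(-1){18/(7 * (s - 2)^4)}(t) 3 * t^3 * exp(2 * t)/7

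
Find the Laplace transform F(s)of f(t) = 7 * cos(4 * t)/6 7 * s/(6 * (s^2+16))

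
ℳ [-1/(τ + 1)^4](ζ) pi * (ζ - 3) * (ζ - 2) * (ζ - 1)/(6 * sin(pi * ζ))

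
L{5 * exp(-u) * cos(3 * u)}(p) 5 * (p + 1)/((p + 1)^2 + 9)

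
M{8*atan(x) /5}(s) -4*pi*sec(pi*s/2) /(5*s) 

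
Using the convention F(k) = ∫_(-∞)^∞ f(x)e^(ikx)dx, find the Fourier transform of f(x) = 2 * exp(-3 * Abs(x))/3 4/(k^2 + 9)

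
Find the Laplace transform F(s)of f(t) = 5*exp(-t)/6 5/(6*(s + 1))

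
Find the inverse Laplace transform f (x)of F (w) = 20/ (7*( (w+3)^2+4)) 10*exp (-3*x)*sin (2*x)/7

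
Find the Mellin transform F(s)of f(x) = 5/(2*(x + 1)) 5*pi*csc(pi*s)/2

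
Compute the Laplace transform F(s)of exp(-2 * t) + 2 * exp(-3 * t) 2/(s + 3) + 1/(s + 2)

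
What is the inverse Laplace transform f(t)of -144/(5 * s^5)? -6 * t^4/5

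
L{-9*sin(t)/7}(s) -9/(7*s^2 + 7)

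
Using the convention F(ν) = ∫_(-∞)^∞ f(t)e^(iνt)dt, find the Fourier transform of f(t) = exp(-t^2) sqrt(pi) * exp(-ν^2/4)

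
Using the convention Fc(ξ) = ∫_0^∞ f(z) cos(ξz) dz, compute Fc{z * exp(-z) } (1 - ξ^2) /(ξ^2 + 1) ^2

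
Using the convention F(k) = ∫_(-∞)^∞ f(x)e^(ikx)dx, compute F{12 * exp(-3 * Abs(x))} 72/(k^2 + 9)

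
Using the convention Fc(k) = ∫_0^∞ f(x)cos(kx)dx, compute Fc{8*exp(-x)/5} 8/(5*(k^2+1))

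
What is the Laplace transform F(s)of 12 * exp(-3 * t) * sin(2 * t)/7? 24/(7 * ((s+3)^2+4))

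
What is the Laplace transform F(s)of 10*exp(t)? 10/(s - 1)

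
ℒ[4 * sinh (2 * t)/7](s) 8/ (7 * (s^2 - 4))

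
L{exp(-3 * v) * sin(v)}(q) 1/((q + 3)^2 + 1)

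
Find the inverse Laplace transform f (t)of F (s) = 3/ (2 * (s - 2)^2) 3 * t * exp (2 * t)/2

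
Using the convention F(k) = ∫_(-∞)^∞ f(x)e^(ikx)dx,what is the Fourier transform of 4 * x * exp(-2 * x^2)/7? sqrt(2) * I * sqrt(pi) * k * exp(-k^2/8)/14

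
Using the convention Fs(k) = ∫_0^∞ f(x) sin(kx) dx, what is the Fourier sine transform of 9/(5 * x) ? 9 * pi/10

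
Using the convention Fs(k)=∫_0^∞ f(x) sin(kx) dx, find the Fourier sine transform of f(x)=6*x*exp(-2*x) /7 24*k/(7*(k^2 + 4) ^2) 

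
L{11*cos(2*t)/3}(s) 11*s/(3*(s^2 + 4))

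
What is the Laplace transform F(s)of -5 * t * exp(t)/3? -5/(3 * (s - 1)^2)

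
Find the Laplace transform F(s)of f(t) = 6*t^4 144/s^5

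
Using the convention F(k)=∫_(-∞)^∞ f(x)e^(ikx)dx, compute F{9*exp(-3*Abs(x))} 54/(k^2 + 9)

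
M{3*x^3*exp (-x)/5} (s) 3*gamma (s + 3)/5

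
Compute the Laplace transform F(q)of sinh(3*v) 3/(q^2 - 9)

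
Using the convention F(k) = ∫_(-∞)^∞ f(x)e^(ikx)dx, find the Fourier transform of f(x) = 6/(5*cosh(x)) 6*pi/(5*cosh(pi*k/2))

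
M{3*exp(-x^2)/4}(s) 3*gamma(s/2)/8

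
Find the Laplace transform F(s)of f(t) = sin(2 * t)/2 1/(s^2+4)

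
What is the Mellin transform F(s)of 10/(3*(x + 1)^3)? 5*pi*(s - 2)*(s - 1)/(3*sin(pi*s))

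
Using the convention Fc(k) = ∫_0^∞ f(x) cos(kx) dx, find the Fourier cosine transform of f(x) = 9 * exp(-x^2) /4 9 * sqrt(pi) * exp(-k^2/4) /8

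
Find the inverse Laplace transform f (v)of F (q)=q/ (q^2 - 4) cosh (2*v)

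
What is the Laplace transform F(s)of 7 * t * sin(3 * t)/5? 42 * s/(5 * (s^2+9)^2)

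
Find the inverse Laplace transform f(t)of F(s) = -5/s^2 -5*t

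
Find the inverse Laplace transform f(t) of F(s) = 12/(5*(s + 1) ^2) 12*t*exp(-t) /5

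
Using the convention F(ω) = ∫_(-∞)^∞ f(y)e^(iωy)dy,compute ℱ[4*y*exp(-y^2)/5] 2*I*sqrt(pi)*ω*exp(-ω^2/4)/5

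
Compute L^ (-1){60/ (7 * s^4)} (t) 10 * t^3/7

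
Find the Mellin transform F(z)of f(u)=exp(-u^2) gamma(z/2)/2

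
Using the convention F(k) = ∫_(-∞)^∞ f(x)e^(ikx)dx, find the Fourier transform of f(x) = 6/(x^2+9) 2 * pi * exp(-3 * Abs(k))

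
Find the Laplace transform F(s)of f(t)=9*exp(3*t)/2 9/(2*(s - 3))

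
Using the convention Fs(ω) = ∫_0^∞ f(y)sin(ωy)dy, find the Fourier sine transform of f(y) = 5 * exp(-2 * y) 5 * ω/(ω^2+4)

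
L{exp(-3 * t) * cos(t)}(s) (s + 3)/((s + 3)^2 + 1)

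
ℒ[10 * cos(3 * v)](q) 10 * q/(q^2+9)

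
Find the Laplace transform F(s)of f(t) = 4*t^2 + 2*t 2/s^2 + 8/s^3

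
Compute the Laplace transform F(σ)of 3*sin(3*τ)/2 9/(2*(σ^2 + 9))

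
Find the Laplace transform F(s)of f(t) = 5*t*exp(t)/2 5/(2*(s - 1)^2)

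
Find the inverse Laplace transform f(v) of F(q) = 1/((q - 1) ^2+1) exp(v)*sin(v) 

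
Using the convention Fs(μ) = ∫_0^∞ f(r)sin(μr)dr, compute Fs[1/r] pi/2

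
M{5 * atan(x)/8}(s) -5 * pi * sec(pi * s/2)/(16 * s)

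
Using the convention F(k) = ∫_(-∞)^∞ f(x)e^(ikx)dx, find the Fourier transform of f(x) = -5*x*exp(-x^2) -5*I*sqrt(pi)*k*exp(-k^2/4)/2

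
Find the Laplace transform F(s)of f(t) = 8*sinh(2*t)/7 16/(7*(s^2 - 4))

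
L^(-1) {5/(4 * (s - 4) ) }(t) 5 * exp(4 * t) /4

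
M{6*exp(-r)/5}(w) 6*gamma(w)/5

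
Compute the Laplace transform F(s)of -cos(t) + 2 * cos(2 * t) 2 * s/(s^2 + 4)- s/(s^2 + 1)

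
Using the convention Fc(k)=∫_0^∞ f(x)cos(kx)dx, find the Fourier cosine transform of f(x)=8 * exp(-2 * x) 16/(k^2+4)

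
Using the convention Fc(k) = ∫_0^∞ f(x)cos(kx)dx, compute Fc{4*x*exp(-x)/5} 4*(1 - k^2)/(5*(k^2 + 1)^2)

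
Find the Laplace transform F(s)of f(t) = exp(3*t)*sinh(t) 1/((s - 3)^2 - 1)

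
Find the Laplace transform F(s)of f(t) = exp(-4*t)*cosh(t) (s + 4)/((s + 4)^2 - 1)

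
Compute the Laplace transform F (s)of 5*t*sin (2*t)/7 20*s/ (7*(s^2+4)^2)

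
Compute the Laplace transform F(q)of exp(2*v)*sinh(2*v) 2/(q*(q - 4))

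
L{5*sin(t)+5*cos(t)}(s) 5*s/(s^2+1)+5/(s^2+1)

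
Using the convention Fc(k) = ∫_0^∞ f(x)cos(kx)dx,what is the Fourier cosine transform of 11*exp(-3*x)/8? 33/(8*(k^2 + 9))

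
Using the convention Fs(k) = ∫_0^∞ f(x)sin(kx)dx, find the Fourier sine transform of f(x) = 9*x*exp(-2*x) 36*k/(k^2 + 4)^2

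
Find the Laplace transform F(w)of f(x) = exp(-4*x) 1/(w + 4)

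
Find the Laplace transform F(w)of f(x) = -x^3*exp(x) -6/(w - 1)^4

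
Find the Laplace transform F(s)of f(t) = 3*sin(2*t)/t 3*atan(2/s)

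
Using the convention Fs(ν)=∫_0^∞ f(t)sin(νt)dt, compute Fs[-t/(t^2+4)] -pi * exp(-2 * ν)/2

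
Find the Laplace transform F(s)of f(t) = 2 2/s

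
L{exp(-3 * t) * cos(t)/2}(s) (s + 3)/(2 * ((s + 3)^2 + 1))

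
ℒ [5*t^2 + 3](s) 10/s^3 + 3/s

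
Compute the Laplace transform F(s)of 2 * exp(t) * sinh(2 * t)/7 4/(7 * ((s - 1)^2 - 4))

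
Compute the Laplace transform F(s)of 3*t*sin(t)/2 3*s/(s^2 + 1)^2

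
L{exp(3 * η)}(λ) 1/(λ - 3)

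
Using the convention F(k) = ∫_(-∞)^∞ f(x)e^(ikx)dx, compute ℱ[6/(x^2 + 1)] 6 * pi * exp(-Abs(k))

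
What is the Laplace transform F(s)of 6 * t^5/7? 720/(7 * s^6)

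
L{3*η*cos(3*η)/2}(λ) 3*(λ^2 - 9)/(2*(λ^2 + 9)^2)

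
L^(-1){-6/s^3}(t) -3*t^2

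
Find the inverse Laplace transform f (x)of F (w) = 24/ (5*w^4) 4*x^3/5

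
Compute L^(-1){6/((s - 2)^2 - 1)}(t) 6 * exp(2 * t) * sinh(t)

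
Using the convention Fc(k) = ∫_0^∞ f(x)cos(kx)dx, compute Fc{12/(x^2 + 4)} 3*pi*exp(-2*k)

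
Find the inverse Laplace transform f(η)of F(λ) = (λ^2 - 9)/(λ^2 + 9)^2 η*cos(3*η)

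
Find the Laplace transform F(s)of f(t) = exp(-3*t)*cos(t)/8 (s + 3)/(8*((s + 3)^2 + 1))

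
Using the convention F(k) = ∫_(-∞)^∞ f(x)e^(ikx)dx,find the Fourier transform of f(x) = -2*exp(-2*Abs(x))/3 -8/(3*k^2+12)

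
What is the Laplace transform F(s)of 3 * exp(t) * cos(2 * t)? 3 * (s - 1)/((s - 1)^2+4)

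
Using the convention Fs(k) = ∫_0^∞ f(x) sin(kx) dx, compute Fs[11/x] 11*pi/2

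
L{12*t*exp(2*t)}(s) 12/(s - 2)^2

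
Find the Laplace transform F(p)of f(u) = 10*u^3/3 20/p^4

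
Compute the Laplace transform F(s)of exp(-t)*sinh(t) 1/(s*(s + 2))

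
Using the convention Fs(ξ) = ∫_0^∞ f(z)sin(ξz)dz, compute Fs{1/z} pi/2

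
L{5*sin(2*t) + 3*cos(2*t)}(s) 10/(s^2 + 4) + 3*s/(s^2 + 4)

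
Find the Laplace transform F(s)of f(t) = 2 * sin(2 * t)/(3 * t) 2 * atan(2/s)/3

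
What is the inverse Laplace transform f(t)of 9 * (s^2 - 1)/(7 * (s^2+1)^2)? 9 * t * cos(t)/7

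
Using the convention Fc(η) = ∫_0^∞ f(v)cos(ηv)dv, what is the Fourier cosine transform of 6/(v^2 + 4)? 3*pi*exp(-2*η)/2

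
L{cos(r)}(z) z/(z^2 + 1)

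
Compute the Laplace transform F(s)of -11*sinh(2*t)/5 -22/(5*s^2 - 20)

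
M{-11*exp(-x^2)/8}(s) -11*gamma(s/2)/16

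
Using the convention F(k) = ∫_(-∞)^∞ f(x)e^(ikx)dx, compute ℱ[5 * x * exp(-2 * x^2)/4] 5 * sqrt(2) * I * sqrt(pi) * k * exp(-k^2/8)/32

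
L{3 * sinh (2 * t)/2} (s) 3/ (s^2 - 4)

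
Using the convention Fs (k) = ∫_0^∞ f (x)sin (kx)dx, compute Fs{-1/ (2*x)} -pi/4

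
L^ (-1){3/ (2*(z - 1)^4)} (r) r^3*exp (r)/4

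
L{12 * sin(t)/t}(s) 12 * atan(1/s)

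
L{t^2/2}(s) s^(-3)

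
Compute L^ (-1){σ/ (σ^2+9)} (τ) cos (3*τ)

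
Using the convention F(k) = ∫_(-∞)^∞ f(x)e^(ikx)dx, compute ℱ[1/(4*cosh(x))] pi/(4*cosh(pi*k/2))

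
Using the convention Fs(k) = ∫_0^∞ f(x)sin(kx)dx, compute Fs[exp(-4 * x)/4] k/(4 * (k^2+16))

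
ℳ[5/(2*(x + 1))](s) 5*pi*csc(pi*s)/2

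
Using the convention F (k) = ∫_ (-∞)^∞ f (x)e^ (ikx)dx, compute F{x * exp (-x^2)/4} I * sqrt (pi) * k * exp (-k^2/4)/8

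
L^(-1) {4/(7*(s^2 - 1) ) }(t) 4*sinh(t) /7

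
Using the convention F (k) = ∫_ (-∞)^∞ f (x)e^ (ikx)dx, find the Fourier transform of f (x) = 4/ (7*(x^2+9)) 4*pi*exp (-3*Abs (k))/21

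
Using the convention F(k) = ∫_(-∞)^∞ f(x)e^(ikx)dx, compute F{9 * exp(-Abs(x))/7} 18/(7 * (k^2 + 1))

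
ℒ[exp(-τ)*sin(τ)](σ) 1/((σ + 1)^2 + 1)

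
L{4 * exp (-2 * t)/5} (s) 4/ (5 * (s + 2))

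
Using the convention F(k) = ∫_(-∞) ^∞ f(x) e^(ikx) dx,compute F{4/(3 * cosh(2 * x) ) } 2 * pi/(3 * cosh(pi * k/4) ) 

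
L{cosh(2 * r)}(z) z/(z^2 - 4)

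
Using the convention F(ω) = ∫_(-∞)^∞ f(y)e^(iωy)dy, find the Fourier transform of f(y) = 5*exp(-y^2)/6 5*sqrt(pi)*exp(-ω^2/4)/6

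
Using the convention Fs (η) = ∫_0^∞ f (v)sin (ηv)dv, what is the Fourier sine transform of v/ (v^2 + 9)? pi*exp (-3*η)/2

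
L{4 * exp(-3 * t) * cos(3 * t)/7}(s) 4 * (s+3)/(7 * ((s+3)^2+9))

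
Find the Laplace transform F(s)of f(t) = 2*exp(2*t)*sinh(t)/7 2/(7*((s - 2)^2 - 1))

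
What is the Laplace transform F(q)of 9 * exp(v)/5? 9/(5 * (q - 1))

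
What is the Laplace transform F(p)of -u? -1/p^2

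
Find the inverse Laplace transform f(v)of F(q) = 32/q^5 4*v^4/3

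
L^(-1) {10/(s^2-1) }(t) 10 * sinh(t) 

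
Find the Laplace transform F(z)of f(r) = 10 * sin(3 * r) 30/(z^2 + 9)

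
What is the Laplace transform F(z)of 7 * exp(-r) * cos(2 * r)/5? 7 * (z + 1)/(5 * ((z + 1)^2 + 4))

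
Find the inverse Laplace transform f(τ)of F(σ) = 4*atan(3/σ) 4*sin(3*τ)/τ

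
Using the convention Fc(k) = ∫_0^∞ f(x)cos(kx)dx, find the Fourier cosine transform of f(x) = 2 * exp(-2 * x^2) sqrt(2) * sqrt(pi) * exp(-k^2/8)/2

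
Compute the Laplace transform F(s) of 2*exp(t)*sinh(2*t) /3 4/(3*((s - 1) ^2 - 4) ) 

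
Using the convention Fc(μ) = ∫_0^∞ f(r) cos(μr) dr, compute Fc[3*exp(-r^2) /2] 3*sqrt(pi)*exp(-μ^2/4) /4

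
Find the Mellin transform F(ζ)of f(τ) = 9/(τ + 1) 9*pi*csc(pi*ζ)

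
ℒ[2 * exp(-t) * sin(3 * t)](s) 6/((s + 1)^2 + 9)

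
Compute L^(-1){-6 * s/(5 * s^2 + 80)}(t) -6 * cos(4 * t)/5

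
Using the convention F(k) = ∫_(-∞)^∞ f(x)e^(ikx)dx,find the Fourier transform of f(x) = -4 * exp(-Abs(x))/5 -8/(5 * k^2 + 5)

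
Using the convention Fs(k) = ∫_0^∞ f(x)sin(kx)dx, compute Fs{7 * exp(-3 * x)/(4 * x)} 7 * atan(k/3)/4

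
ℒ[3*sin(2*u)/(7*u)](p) 3*atan(2/p)/7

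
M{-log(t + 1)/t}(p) pi*csc(pi*p)/(p - 1)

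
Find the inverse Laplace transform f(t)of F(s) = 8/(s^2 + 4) 4*sin(2*t)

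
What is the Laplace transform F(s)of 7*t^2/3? 14/(3*s^3)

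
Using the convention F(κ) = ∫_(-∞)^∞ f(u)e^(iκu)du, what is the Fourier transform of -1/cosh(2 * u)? -pi/(2 * cosh(pi * κ/4))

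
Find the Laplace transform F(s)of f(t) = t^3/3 2/s^4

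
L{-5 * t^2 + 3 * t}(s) 3/s^2 - 10/s^3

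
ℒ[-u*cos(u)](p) (1 - p^2)/(p^2 + 1)^2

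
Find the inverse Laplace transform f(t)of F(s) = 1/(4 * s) 1/4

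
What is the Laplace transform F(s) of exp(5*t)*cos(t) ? (s - 5) /((s - 5) ^2 + 1) 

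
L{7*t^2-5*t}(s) 14/s^3-5/s^2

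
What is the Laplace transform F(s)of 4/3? 4/(3*s)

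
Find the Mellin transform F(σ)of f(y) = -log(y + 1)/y pi*csc(pi*σ)/(σ - 1)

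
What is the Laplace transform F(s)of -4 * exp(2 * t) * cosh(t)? 4 * (2 - s)/((s - 2)^2 - 1)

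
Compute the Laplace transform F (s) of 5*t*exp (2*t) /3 5/ (3*(s - 2) ^2) 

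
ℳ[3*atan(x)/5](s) -3*pi*sec(pi*s/2)/(10*s)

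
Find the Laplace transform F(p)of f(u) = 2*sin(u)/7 2/(7*(p^2 + 1))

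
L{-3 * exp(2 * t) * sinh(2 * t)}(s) -6/(s * (s - 4))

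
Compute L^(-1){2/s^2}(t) 2*t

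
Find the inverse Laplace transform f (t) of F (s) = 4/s 4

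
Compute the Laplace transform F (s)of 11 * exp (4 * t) 11/ (s - 4)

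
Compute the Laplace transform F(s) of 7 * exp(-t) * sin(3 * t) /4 21/(4 * ((s + 1) ^2 + 9) ) 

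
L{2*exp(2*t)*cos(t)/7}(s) 2*(s - 2)/(7*((s - 2)^2 + 1))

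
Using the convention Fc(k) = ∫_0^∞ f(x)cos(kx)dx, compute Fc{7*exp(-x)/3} 7/(3*(k^2+1))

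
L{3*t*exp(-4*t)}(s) 3/(s + 4)^2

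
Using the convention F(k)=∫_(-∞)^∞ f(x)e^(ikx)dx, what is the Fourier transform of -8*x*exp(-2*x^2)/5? -sqrt(2)*I*sqrt(pi)*k*exp(-k^2/8)/5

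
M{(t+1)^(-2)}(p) (-pi*p+pi)/sin(pi*p)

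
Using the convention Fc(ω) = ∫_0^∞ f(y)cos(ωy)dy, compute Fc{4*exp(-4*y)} 16/(ω^2+16)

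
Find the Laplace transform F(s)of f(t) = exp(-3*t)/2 1/(2*(s + 3))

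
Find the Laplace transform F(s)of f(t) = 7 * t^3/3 14/s^4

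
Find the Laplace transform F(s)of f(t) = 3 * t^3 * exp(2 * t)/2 9/(s - 2)^4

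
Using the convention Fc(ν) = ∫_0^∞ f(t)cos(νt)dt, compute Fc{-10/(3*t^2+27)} -5*pi*exp(-3*ν)/9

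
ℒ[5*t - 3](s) 5/s^2-3/s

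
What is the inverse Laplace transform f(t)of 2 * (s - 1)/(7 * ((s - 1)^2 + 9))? 2 * exp(t) * cos(3 * t)/7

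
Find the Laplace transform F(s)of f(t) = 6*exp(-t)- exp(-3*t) 6/(s + 1) - 1/(s + 3)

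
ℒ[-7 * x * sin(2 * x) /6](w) -14 * w/(3 * (w^2 + 4) ^2) 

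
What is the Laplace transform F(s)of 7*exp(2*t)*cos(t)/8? 7*(s - 2)/(8*((s - 2)^2 + 1))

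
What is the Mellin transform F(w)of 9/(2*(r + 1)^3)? 9*pi*(w - 2)*(w - 1)/(4*sin(pi*w))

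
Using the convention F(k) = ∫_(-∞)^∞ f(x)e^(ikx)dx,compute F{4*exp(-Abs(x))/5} 8/(5*(k^2 + 1))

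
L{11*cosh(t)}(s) 11*s/(s^2 - 1)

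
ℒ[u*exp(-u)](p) (p + 1)^(-2)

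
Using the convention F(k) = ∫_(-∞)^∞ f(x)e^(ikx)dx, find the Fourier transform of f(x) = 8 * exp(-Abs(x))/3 16/(3 * (k^2 + 1))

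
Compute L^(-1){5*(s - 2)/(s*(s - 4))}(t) 5*exp(2*t)*cosh(2*t)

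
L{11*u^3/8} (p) 33/ (4*p^4)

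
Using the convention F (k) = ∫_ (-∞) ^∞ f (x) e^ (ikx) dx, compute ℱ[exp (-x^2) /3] sqrt (pi) * exp (-k^2/4) /3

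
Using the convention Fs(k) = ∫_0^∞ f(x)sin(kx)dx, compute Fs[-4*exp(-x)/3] -4*k/(3*k^2 + 3)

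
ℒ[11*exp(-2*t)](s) 11/(s + 2)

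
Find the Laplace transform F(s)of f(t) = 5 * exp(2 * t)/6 5/(6 * (s - 2))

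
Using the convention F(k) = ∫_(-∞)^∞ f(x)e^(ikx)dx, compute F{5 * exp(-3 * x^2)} 5 * sqrt(3) * sqrt(pi) * exp(-k^2/12)/3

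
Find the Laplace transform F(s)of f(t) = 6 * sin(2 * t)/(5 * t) 6 * atan(2/s)/5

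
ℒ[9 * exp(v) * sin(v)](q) 9/((q - 1)^2+1)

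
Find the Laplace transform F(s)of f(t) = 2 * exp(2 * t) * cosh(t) 2 * (s - 2)/((s - 2)^2 - 1)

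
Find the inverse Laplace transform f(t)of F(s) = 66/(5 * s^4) 11 * t^3/5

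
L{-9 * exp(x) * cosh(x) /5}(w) 9 * (1 - w) /(5 * w * (w - 2) ) 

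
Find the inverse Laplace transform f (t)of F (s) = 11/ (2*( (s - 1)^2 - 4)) 11*exp (t)*sinh (2*t)/4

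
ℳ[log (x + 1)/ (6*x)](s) -pi*csc (pi*s)/ (6*s - 6)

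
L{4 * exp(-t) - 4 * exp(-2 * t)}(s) 4/(s + 1) - 4/(s + 2)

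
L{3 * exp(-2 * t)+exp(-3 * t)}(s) 3/(s+2)+1/(s+3)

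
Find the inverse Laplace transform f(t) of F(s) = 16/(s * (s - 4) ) 8 * exp(2 * t) * sinh(2 * t) 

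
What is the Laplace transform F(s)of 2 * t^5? 240/s^6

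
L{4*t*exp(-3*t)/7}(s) 4/(7*(s + 3)^2)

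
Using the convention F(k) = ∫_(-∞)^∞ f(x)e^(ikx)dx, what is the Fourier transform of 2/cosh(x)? 2*pi/cosh(pi*k/2)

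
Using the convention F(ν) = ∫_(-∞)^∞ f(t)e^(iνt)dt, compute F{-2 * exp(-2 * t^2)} -sqrt(2) * sqrt(pi) * exp(-ν^2/8)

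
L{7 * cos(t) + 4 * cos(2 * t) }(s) 7 * s/(s^2 + 1) + 4 * s/(s^2 + 4) 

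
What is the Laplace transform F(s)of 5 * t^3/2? 15/s^4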